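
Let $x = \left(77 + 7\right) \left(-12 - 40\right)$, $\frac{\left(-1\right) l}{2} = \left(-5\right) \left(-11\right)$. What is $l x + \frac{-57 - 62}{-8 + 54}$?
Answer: $\frac{22101961}{46} \approx 4.8048 \cdot 10^{5}$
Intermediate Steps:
$l = -110$ ($l = - 2 \left(\left(-5\right) \left(-11\right)\right) = \left(-2\right) 55 = -110$)
$x = -4368$ ($x = 84 \left(-52\right) = -4368$)
$l x + \frac{-57 - 62}{-8 + 54} = \left(-110\right) \left(-4368\right) + \frac{-57 - 62}{-8 + 54} = 480480 - \frac{119}{46} = \frac{22101961}{46}$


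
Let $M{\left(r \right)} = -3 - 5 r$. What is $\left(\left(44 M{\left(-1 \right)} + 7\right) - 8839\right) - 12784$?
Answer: $-21528$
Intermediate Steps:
$\left(\left(44 M{\left(-1 \right)} + 7\right) - 8839\right) - 12784 = \left(\left(44 \left(-3 - -5\right) + 7\right) - 8839\right) - 12784 = \left(\left(44 \left(-3 + 5\right) + 7\right) - 8839\right) - 12784 = \left(\left(44 \cdot 2 + 7\right) - 8839\right) - 12784 = \left(\left(88 + 7\right) - 8839\right) - 12784 = \left(95 - 8839\right) - 12784 = -8744 - 12784 = -21528$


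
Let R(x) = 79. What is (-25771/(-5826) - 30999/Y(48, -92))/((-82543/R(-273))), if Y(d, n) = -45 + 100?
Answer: 14155438751/26449253490 ≈ 0.53519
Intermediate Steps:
Y(d, n) = 55
(-25771/(-5826) - 30999/Y(48, -92))/((-82543/R(-273))) = (-25771/(-5826) - 30999/55)/((-82543/79)) = (-25771*(-1/5826) - 30999*1/55)/((-82543*1/79)) = (25771/5826 - 30999/55)/(-82543/79) = -179182769/320430*(-79/82543) = 14155438751/26449253490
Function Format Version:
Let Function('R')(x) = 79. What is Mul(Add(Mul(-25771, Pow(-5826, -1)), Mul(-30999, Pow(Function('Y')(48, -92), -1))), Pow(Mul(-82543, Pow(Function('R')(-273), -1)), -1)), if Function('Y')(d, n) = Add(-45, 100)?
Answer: Rational(14155438751, 26449253490) ≈ 0.53519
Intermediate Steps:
Function('Y')(d, n) = 55
Mul(Add(Mul(-25771, Pow(-5826, -1)), Mul(-30999, Pow(Function('Y')(48, -92), -1))), Pow(Mul(-82543, Pow(Function('R')(-273), -1)), -1)) = Mul(Add(Mul(-25771, Pow(-5826, -1)), Mul(-30999, Pow(55, -1))), Pow(Mul(-82543, Pow(79, -1)), -1)) = Mul(Add(Mul(-25771, Rational(-1, 5826)), Mul(-30999, Rational(1, 55))), Pow(Mul(-82543, Rational(1, 79)), -1)) = Mul(Add(Rational(25771, 5826), Rational(-30999, 55)), Pow(Rational(-82543, 79), -1)) = Mul(Rational(-179182769, 320430), Rational(-79, 82543)) = Rational(14155438751, 26449253490)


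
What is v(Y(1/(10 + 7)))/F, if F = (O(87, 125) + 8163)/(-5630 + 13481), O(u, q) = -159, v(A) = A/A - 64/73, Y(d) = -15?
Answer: 23553/194764 ≈ 0.12093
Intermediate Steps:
v(A) = 9/73 (v(A) = 1 - 64*1/73 = 1 - 64/73 = 9/73)
F = 2668/2617 (F = (-159 + 8163)/(-5630 + 13481) = 8004/7851 = 8004*(1/7851) = 2668/2617 ≈ 1.0195)
v(Y(1/(10 + 7)))/F = 9/(73*(2668/2617)) = (9/73)*(2617/2668) = 23553/194764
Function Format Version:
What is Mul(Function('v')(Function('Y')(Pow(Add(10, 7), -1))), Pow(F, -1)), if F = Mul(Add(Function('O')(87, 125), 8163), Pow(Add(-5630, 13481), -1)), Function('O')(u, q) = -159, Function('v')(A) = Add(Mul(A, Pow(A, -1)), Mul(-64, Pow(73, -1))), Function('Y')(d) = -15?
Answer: Rational(23553, 194764) ≈ 0.12093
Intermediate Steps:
Function('v')(A) = Rational(9, 73) (Function('v')(A) = Add(1, Mul(-64, Rational(1, 73))) = Add(1, Rational(-64, 73)) = Rational(9, 73))
F = Rational(2668, 2617) (F = Mul(Add(-159, 8163), Pow(Add(-5630, 13481), -1)) = Mul(8004, Pow(7851, -1)) = Mul(8004, Rational(1, 7851)) = Rational(2668, 2617) ≈ 1.0195)
Mul(Function('v')(Function('Y')(Pow(Add(10, 7), -1))), Pow(F, -1)) = Mul(Rational(9, 73), Pow(Rational(2668, 2617), -1)) = Mul(Rational(9, 73), Rational(2617, 2668)) = Rational(23553, 194764)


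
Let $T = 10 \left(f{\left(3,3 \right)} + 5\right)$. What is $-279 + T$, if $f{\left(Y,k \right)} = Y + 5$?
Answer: $-149$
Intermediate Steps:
$f{\left(Y,k \right)} = 5 + Y$
$T = 130$ ($T = 10 \left(\left(5 + 3\right) + 5\right) = 10 \left(8 + 5\right) = 10 \cdot 13 = 130$)
$-279 + T = -279 + 130 = -149$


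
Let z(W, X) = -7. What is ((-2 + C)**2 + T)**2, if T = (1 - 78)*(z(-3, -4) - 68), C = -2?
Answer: 33535681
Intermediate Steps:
T = 5775 (T = (1 - 78)*(-7 - 68) = -77*(-75) = 5775)
((-2 + C)**2 + T)**2 = ((-2 - 2)**2 + 5775)**2 = ((-4)**2 + 5775)**2 = (16 + 5775)**2 = 5791**2 = 33535681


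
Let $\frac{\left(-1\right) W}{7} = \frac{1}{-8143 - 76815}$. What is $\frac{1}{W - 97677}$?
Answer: $- \frac{84958}{8298442559} \approx -1.0238 \cdot 10^{-5}$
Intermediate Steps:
$W = \frac{7}{84958}$ ($W = - \frac{7}{-8143 - 76815} = - \frac{7}{-84958} = \left(-7\right) \left(- \frac{1}{84958}\right) = \frac{7}{84958} \approx 8.2394 \cdot 10^{-5}$)
$\frac{1}{W - 97677} = \frac{1}{\frac{7}{84958} - 97677} = \frac{1}{- \frac{8298442559}{84958}} = - \frac{84958}{8298442559}$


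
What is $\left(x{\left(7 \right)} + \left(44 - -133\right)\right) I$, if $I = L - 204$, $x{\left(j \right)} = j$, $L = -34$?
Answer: $-43792$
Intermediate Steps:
$I = -238$ ($I = -34 - 204 = -238$)
$\left(x{\left(7 \right)} + \left(44 - -133\right)\right) I = \left(7 + \left(44 - -133\right)\right) \left(-238\right) = \left(7 + \left(44 + 133\right)\right) \left(-238\right) = \left(7 + 177\right) \left(-238\right) = 184 \left(-238\right) = -43792$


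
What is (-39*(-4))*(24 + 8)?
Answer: 4992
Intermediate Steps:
(-39*(-4))*(24 + 8) = 156*32 = 4992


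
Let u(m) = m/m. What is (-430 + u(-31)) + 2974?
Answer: 2545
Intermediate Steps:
u(m) = 1
(-430 + u(-31)) + 2974 = (-430 + 1) + 2974 = -429 + 2974 = 2545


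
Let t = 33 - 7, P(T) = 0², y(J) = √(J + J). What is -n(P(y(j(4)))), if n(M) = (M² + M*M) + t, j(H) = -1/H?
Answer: -26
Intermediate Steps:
y(J) = √2*√J (y(J) = √(2*J) = √2*√J)
P(T) = 0
t = 26
n(M) = 26 + 2*M² (n(M) = (M² + M*M) + 26 = (M² + M²) + 26 = 2*M² + 26 = 26 + 2*M²)
-n(P(y(j(4)))) = -(26 + 2*0²) = -(26 + 2*0) = -(26 + 0) = -1*26 = -26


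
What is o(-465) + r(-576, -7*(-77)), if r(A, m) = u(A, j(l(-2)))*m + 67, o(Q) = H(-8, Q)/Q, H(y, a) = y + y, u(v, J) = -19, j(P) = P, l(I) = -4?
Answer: -4730894/465 ≈ -10174.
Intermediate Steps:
H(y, a) = 2*y
o(Q) = -16/Q (o(Q) = (2*(-8))/Q = -16/Q)
r(A, m) = 67 - 19*m (r(A, m) = -19*m + 67 = 67 - 19*m)
o(-465) + r(-576, -7*(-77)) = -16/(-465) + (67 - (-133)*(-77)) = -16*(-1/465) + (67 - 19*539) = 16/465 + (67 - 10241) = 16/465 - 10174 = -4730894/465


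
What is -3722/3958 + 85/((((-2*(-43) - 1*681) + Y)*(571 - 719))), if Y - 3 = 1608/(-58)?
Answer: -4945113781/5263855024 ≈ -0.93945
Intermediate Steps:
Y = -717/29 (Y = 3 + 1608/(-58) = 3 + 1608*(-1/58) = 3 - 804/29 = -717/29 ≈ -24.724)
-3722/3958 + 85/((((-2*(-43) - 1*681) + Y)*(571 - 719))) = -3722/3958 + 85/((((-2*(-43) - 1*681) - 717/29)*(571 - 719))) = -3722*1/3958 + 85/((((86 - 681) - 717/29)*(-148))) = -1861/1979 + 85/(((-595 - 717/29)*(-148))) = -1861/1979 + 85/((-17972/29*(-148))) = -1861/1979 + 85/(2659856/29) = -1861/1979 + 85*(29/2659856) = -1861/1979 + 2465/2659856 = -4945113781/5263855024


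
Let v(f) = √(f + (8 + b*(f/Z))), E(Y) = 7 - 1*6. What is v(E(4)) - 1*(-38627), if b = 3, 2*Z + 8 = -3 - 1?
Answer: 38627 + √34/2 ≈ 38630.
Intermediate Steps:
E(Y) = 1 (E(Y) = 7 - 6 = 1)
Z = -6 (Z = -4 + (-3 - 1)/2 = -4 + (½)*(-4) = -4 - 2 = -6)
v(f) = √(8 + f/2) (v(f) = √(f + (8 + 3*(f/(-6)))) = √(f + (8 + 3*(f*(-⅙)))) = √(f + (8 + 3*(-f/6))) = √(f + (8 - f/2)) = √(8 + f/2))
v(E(4)) - 1*(-38627) = √(32 + 2*1)/2 - 1*(-38627) = √(32 + 2)/2 + 38627 = √34/2 + 38627 = 38627 + √34/2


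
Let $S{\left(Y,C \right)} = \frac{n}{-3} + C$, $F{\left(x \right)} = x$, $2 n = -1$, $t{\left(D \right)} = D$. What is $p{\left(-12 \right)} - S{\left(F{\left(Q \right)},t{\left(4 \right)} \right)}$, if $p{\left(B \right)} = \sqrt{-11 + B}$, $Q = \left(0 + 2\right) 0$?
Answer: $- \frac{25}{6} + i \sqrt{23} \approx -4.1667 + 4.7958 i$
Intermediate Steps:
$Q = 0$ ($Q = 2 \cdot 0 = 0$)
$n = - \frac{1}{2}$ ($n = \frac{1}{2} \left(-1\right) = - \frac{1}{2} \approx -0.5$)
$S{\left(Y,C \right)} = \frac{1}{6} + C$ ($S{\left(Y,C \right)} = - \frac{1}{2 \left(-3\right)} + C = \left(- \frac{1}{2}\right) \left(- \frac{1}{3}\right) + C = \frac{1}{6} + C$)
$p{\left(-12 \right)} - S{\left(F{\left(Q \right)},t{\left(4 \right)} \right)} = \sqrt{-11 - 12} - \left(\frac{1}{6} + 4\right) = \sqrt{-23} - \frac{25}{6} = i \sqrt{23} - \frac{25}{6} = - \frac{25}{6} + i \sqrt{23}$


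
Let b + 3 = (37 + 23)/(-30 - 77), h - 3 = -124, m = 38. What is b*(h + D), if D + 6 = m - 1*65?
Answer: 58674/107 ≈ 548.36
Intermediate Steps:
h = -121 (h = 3 - 124 = -121)
b = -381/107 (b = -3 + (37 + 23)/(-30 - 77) = -3 + 60/(-107) = -3 + 60*(-1/107) = -3 - 60/107 = -381/107 ≈ -3.5607)
D = -33 (D = -6 + (38 - 1*65) = -6 + (38 - 65) = -6 - 27 = -33)
b*(h + D) = -381*(-121 - 33)/107 = -381/107*(-154) = 58674/107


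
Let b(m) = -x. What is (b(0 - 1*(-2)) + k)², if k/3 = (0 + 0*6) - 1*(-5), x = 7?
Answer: 64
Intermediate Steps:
b(m) = -7 (b(m) = -1*7 = -7)
k = 15 (k = 3*((0 + 0*6) - 1*(-5)) = 3*((0 + 0) + 5) = 3*(0 + 5) = 3*5 = 15)
(b(0 - 1*(-2)) + k)² = (-7 + 15)² = 8² = 64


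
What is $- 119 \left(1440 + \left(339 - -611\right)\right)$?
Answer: $-284410$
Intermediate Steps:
$- 119 \left(1440 + \left(339 - -611\right)\right) = - 119 \left(1440 + \left(339 + 611\right)\right) = - 119 \left(1440 + 950\right) = \left(-119\right) 2390 = -284410$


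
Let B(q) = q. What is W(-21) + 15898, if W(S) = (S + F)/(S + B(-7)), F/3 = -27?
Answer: 222623/14 ≈ 15902.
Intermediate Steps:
F = -81 (F = 3*(-27) = -81)
W(S) = (-81 + S)/(-7 + S) (W(S) = (S - 81)/(S - 7) = (-81 + S)/(-7 + S))
W(-21) + 15898 = (-81 - 21)/(-7 - 21) + 15898 = -102/(-28) + 15898 = -1/28*(-102) + 15898 = 51/14 + 15898 = 222623/14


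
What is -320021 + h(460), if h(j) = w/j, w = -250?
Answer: -14720991/46 ≈ -3.2002e+5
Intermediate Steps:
h(j) = -250/j
-320021 + h(460) = -320021 - 250/460 = -320021 - 250*1/460 = -320021 - 25/46 = -14720991/46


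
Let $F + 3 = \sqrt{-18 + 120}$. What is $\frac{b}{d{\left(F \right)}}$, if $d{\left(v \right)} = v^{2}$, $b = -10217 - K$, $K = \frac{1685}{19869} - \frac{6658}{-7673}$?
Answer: $- \frac{1557776286436}{11879116083} - \frac{3115552572872 \sqrt{102}}{439527295071} \approx -202.73$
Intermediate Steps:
$K = \frac{145216807}{152454837}$ ($K = 1685 \cdot \frac{1}{19869} - - \frac{6658}{7673} = \frac{1685}{19869} + \frac{6658}{7673} = \frac{145216807}{152454837} \approx 0.95252$)
$F = -3 + \sqrt{102}$ ($F = -3 + \sqrt{-18 + 120} = -3 + \sqrt{102} \approx 7.0995$)
$b = - \frac{1557776286436}{152454837}$ ($b = -10217 - \frac{145216807}{152454837} = - \frac{1557776286436}{152454837} \approx -10218.0$)
$\frac{b}{d{\left(F \right)}} = - \frac{1557776286436}{152454837 \left(-3 + \sqrt{102}\right)^{2}}$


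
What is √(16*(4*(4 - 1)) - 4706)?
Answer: I*√4514 ≈ 67.186*I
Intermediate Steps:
√(16*(4*(4 - 1)) - 4706) = √(16*(4*3) - 4706) = √(16*12 - 4706) = √(192 - 4706) = √(-4514) = I*√4514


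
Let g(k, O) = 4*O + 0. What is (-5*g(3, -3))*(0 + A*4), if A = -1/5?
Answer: -48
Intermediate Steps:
g(k, O) = 4*O
A = -⅕ (A = -1*⅕ = -⅕ ≈ -0.20000)
(-5*g(3, -3))*(0 + A*4) = (-20*(-3))*(0 - ⅕*4) = (-5*(-12))*(0 - ⅘) = 60*(-⅘) = -48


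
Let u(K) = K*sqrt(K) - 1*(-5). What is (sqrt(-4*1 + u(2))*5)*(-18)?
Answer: -90*sqrt(1 + 2*sqrt(2)) ≈ -176.10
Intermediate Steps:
u(K) = 5 + K**(3/2) (u(K) = K**(3/2) + 5 = 5 + K**(3/2))
(sqrt(-4*1 + u(2))*5)*(-18) = (sqrt(-4*1 + (5 + 2**(3/2)))*5)*(-18) = (sqrt(-4 + (5 + 2*sqrt(2)))*5)*(-18) = (sqrt(1 + 2*sqrt(2))*5)*(-18) = (5*sqrt(1 + 2*sqrt(2)))*(-18) = -90*sqrt(1 + 2*sqrt(2))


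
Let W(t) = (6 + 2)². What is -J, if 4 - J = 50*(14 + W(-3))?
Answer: 3896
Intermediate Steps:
W(t) = 64 (W(t) = 8² = 64)
J = -3896 (J = 4 - 50*(14 + 64) = 4 - 50*78 = 4 - 1*3900 = 4 - 3900 = -3896)
-J = -1*(-3896) = 3896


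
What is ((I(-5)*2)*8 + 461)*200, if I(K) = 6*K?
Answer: -3800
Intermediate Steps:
((I(-5)*2)*8 + 461)*200 = (((6*(-5))*2)*8 + 461)*200 = (-30*2*8 + 461)*200 = (-60*8 + 461)*200 = (-480 + 461)*200 = -19*200 = -3800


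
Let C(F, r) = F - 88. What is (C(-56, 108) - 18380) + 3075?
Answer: -15449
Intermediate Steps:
C(F, r) = -88 + F
(C(-56, 108) - 18380) + 3075 = ((-88 - 56) - 18380) + 3075 = (-144 - 18380) + 3075 = -18524 + 3075 = -15449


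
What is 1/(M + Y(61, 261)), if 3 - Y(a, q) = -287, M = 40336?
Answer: 1/40626 ≈ 2.4615e-5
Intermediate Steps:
Y(a, q) = 290 (Y(a, q) = 3 - 1*(-287) = 3 + 287 = 290)
1/(M + Y(61, 261)) = 1/(40336 + 290) = 1/40626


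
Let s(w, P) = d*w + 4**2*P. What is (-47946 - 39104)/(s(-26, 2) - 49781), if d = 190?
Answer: 87050/54689 ≈ 1.5917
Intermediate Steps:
s(w, P) = 16*P + 190*w (s(w, P) = 190*w + 4**2*P = 190*w + 16*P = 16*P + 190*w)
(-47946 - 39104)/(s(-26, 2) - 49781) = (-47946 - 39104)/((16*2 + 190*(-26)) - 49781) = -87050/((32 - 4940) - 49781) = -87050/(-4908 - 49781) = -87050/(-54689) = -87050*(-1/54689) = 87050/54689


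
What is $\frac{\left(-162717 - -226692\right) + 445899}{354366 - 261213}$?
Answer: $\frac{169958}{31051} \approx 5.4735$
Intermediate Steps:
$\frac{\left(-162717 - -226692\right) + 445899}{354366 - 261213} = \frac{\left(-162717 + 226692\right) + 445899}{93153} = \left(63975 + 445899\right) \frac{1}{93153} = 509874 \cdot \frac{1}{93153} = \frac{169958}{31051}$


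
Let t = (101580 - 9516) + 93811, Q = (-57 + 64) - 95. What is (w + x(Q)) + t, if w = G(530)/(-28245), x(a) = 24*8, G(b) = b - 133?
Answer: 5255462018/28245 ≈ 1.8607e+5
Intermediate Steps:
Q = -88 (Q = 7 - 95 = -88)
G(b) = -133 + b
x(a) = 192
t = 185875 (t = 92064 + 93811 = 185875)
w = -397/28245 (w = (-133 + 530)/(-28245) = 397*(-1/28245) = -397/28245 ≈ -0.014056)
(w + x(Q)) + t = (-397/28245 + 192) + 185875 = 5422643/28245 + 185875 = 5255462018/28245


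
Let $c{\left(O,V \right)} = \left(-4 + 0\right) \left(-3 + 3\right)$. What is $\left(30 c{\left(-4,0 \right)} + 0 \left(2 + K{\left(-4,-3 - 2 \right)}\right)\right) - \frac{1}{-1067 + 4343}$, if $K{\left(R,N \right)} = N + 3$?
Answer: $- \frac{1}{3276} \approx -0.00030525$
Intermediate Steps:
$K{\left(R,N \right)} = 3 + N$
$c{\left(O,V \right)} = 0$ ($c{\left(O,V \right)} = \left(-4\right) 0 = 0$)
$\left(30 c{\left(-4,0 \right)} + 0 \left(2 + K{\left(-4,-3 - 2 \right)}\right)\right) - \frac{1}{-1067 + 4343} = \left(30 \cdot 0 + 0 \left(2 + \left(3 - 5\right)\right)\right) - \frac{1}{-1067 + 4343} = \left(0 + 0 \left(2 + \left(3 - 5\right)\right)\right) - \frac{1}{3276} = \left(0 + 0 \left(2 - 2\right)\right) - \frac{1}{3276} = \left(0 + 0 \cdot 0\right) - \frac{1}{3276} = \left(0 + 0\right) - \frac{1}{3276} = 0 - \frac{1}{3276} = - \frac{1}{3276}$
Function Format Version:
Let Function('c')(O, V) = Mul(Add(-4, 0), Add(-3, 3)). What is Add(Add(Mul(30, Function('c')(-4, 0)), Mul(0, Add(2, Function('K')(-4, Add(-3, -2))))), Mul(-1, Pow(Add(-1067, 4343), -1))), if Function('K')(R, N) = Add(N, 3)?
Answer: Rational(-1, 3276) ≈ -0.00030525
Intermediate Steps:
Function('K')(R, N) = Add(3, N)
Function('c')(O, V) = 0 (Function('c')(O, V) = Mul(-4, 0) = 0)
Add(Add(Mul(30, Function('c')(-4, 0)), Mul(0, Add(2, Function('K')(-4, Add(-3, -2))))), Mul(-1, Pow(Add(-1067, 4343), -1))) = Add(Add(Mul(30, 0), Mul(0, Add(2, Add(3, Add(-3, -2))))), Mul(-1, Pow(Add(-1067, 4343), -1))) = Add(Add(0, Mul(0, Add(2, Add(3, -5)))), Mul(-1, Pow(3276, -1))) = Add(Add(0, Mul(0, Add(2, -2))), Mul(-1, Rational(1, 3276))) = Add(Add(0, Mul(0, 0)), Rational(-1, 3276)) = Add(Add(0, 0), Rational(-1, 3276)) = Add(0, Rational(-1, 3276)) = Rational(-1, 3276)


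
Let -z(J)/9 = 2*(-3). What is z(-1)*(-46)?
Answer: -2484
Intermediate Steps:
z(J) = 54 (z(J) = -18*(-3) = -9*(-6) = 54)
z(-1)*(-46) = 54*(-46) = -2484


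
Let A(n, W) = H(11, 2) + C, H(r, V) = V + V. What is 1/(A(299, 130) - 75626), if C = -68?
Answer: -1/75690 ≈ -1.3212e-5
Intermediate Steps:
H(r, V) = 2*V
A(n, W) = -64 (A(n, W) = 2*2 - 68 = 4 - 68 = -64)
1/(A(299, 130) - 75626) = 1/(-64 - 75626) = 1/(-75690) = -1/75690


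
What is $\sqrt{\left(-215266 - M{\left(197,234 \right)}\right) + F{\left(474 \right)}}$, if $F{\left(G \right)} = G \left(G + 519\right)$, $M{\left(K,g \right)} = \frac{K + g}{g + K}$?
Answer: $\sqrt{255415} \approx 505.39$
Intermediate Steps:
$M{\left(K,g \right)} = 1$ ($M{\left(K,g \right)} = \frac{K + g}{K + g} = 1$)
$F{\left(G \right)} = G \left(519 + G\right)$
$\sqrt{\left(-215266 - M{\left(197,234 \right)}\right) + F{\left(474 \right)}} = \sqrt{\left(-215266 - 1\right) + 474 \left(519 + 474\right)} = \sqrt{\left(-215266 - 1\right) + 474 \cdot 993} = \sqrt{-215267 + 470682} = \sqrt{255415}$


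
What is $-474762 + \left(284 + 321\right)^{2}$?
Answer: $-108737$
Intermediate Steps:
$-474762 + \left(284 + 321\right)^{2} = -474762 + 605^{2} = -474762 + 366025 = -108737$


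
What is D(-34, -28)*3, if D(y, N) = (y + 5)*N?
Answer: 2436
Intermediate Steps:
D(y, N) = N*(5 + y) (D(y, N) = (5 + y)*N = N*(5 + y))
D(-34, -28)*3 = -28*(5 - 34)*3 = -28*(-29)*3 = 812*3 = 2436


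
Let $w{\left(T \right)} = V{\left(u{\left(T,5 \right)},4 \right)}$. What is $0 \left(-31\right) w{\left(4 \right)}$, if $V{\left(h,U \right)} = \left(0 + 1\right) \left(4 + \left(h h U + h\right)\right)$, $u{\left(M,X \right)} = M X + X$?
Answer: $0$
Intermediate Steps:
$u{\left(M,X \right)} = X + M X$
$V{\left(h,U \right)} = 4 + h + U h^{2}$ ($V{\left(h,U \right)} = 1 \left(4 + \left(h^{2} U + h\right)\right) = 1 \left(4 + \left(U h^{2} + h\right)\right) = 1 \left(4 + \left(h + U h^{2}\right)\right) = 1 \left(4 + h + U h^{2}\right) = 4 + h + U h^{2}$)
$w{\left(T \right)} = 9 + 4 \left(5 + 5 T\right)^{2} + 5 T$ ($w{\left(T \right)} = 4 + 5 \left(1 + T\right) + 4 \left(5 \left(1 + T\right)\right)^{2} = 4 + \left(5 + 5 T\right) + 4 \left(5 + 5 T\right)^{2} = 9 + 4 \left(5 + 5 T\right)^{2} + 5 T$)
$0 \left(-31\right) w{\left(4 \right)} = 0 \left(-31\right) \left(109 + 100 \cdot 4^{2} + 205 \cdot 4\right) = 0 \left(109 + 100 \cdot 16 + 820\right) = 0 \left(109 + 1600 + 820\right) = 0 \cdot 2529 = 0$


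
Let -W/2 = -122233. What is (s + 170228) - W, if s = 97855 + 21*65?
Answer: 24982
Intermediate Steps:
W = 244466 (W = -2*(-122233) = 244466)
s = 99220 (s = 97855 + 1365 = 99220)
(s + 170228) - W = (99220 + 170228) - 1*244466 = 269448 - 244466 = 24982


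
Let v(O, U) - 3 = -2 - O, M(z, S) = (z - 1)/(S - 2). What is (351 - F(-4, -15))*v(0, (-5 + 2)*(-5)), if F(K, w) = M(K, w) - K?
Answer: 5894/17 ≈ 346.71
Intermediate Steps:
M(z, S) = (-1 + z)/(-2 + S)
F(K, w) = -K + (-1 + K)/(-2 + w) (F(K, w) = (-1 + K)/(-2 + w) - K = -K + (-1 + K)/(-2 + w))
v(O, U) = 1 - O (v(O, U) = 3 + (-2 - O) = 1 - O)
(351 - F(-4, -15))*v(0, (-5 + 2)*(-5)) = (351 - (-1 - 4 - 1*(-4)*(-2 - 15))/(-2 - 15))*(1 - 1*0) = (351 - (-1 - 4 - 1*(-4)*(-17))/(-17))*(1 + 0) = (351 - (-1)*(-1 - 4 - 68)/17)*1 = (351 - (-1)*(-73)/17)*1 = (351 - 1*73/17)*1 = (351 - 73/17)*1 = (5894/17)*1 = 5894/17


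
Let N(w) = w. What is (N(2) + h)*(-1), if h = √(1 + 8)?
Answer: -5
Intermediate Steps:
h = 3 (h = √9 = 3)
(N(2) + h)*(-1) = (2 + 3)*(-1) = 5*(-1) = -5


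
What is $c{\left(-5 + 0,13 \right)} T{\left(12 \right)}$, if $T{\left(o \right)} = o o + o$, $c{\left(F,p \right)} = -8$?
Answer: $-1248$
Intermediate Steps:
$T{\left(o \right)} = o + o^{2}$ ($T{\left(o \right)} = o^{2} + o = o + o^{2}$)
$c{\left(-5 + 0,13 \right)} T{\left(12 \right)} = - 8 \cdot 12 \left(1 + 12\right) = - 8 \cdot 12 \cdot 13 = \left(-8\right) 156 = -1248$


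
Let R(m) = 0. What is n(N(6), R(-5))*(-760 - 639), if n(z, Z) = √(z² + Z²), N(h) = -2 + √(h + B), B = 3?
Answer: -1399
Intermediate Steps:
N(h) = -2 + √(3 + h) (N(h) = -2 + √(h + 3) = -2 + √(3 + h))
n(z, Z) = √(Z² + z²)
n(N(6), R(-5))*(-760 - 639) = √(0² + (-2 + √(3 + 6))²)*(-760 - 639) = √(0 + (-2 + √9)²)*(-1399) = √(0 + (-2 + 3)²)*(-1399) = √(0 + 1²)*(-1399) = √(0 + 1)*(-1399) = √1*(-1399) = 1*(-1399) = -1399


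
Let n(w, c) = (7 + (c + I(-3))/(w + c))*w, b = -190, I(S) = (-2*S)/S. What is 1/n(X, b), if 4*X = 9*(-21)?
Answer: -3796/1400679 ≈ -0.0027101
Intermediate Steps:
I(S) = -2
X = -189/4 (X = (9*(-21))/4 = (1/4)*(-189) = -189/4 ≈ -47.250)
n(w, c) = w*(7 + (-2 + c)/(c + w)) (n(w, c) = (7 + (c - 2)/(w + c))*w = (7 + (-2 + c)/(c + w))*w = w*(7 + (-2 + c)/(c + w)))
1/n(X, b) = 1/(-189*(-2 + 7*(-189/4) + 8*(-190))/(4*(-190 - 189/4))) = 1/(-189*(-2 - 1323/4 - 1520)/(4*(-949/4))) = 1/(-189/4*(-4/949)*(-7411/4)) = 1/(-1400679/3796) = -3796/1400679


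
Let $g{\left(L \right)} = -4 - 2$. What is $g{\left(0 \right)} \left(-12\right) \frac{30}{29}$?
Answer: $\frac{2160}{29} \approx 74.483$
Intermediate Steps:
$g{\left(L \right)} = -6$
$g{\left(0 \right)} \left(-12\right) \frac{30}{29} = \left(-6\right) \left(-12\right) \frac{30}{29} = 72 \cdot 30 \cdot \frac{1}{29} = 72 \cdot \frac{30}{29} = \frac{2160}{29}$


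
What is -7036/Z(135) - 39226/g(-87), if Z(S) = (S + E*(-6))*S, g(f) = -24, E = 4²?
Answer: 34392671/21060 ≈ 1633.1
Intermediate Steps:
E = 16
Z(S) = S*(-96 + S) (Z(S) = (S + 16*(-6))*S = (S - 96)*S = (-96 + S)*S = S*(-96 + S))
-7036/Z(135) - 39226/g(-87) = -7036*1/(135*(-96 + 135)) - 39226/(-24) = -7036/(135*39) - 39226*(-1/24) = -7036/5265 + 19613/12 = 34392671/21060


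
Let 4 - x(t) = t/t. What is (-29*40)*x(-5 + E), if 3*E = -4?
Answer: -3480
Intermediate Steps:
E = -4/3 (E = (⅓)*(-4) = -4/3 ≈ -1.3333)
x(t) = 3 (x(t) = 4 - t/t = 4 - 1*1 = 4 - 1 = 3)
(-29*40)*x(-5 + E) = -29*40*3 = -1160*3 = -3480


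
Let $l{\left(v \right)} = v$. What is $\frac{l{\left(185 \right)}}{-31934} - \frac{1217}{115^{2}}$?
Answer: $- \frac{41310303}{422327150} \approx -0.097816$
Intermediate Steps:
$\frac{l{\left(185 \right)}}{-31934} - \frac{1217}{115^{2}} = \frac{185}{-31934} - \frac{1217}{115^{2}} = 185 \left(- \frac{1}{31934}\right) - \frac{1217}{13225} = - \frac{185}{31934} - \frac{1217}{13225} = - \frac{41310303}{422327150}$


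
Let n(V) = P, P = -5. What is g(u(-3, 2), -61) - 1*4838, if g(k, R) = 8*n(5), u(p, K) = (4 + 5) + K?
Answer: -4878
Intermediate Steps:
u(p, K) = 9 + K
n(V) = -5
g(k, R) = -40 (g(k, R) = 8*(-5) = -40)
g(u(-3, 2), -61) - 1*4838 = -40 - 1*4838 = -40 - 4838 = -4878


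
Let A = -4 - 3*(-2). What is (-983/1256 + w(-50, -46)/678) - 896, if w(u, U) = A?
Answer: -381834445/425784 ≈ -896.78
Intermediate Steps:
A = 2 (A = -4 + 6 = 2)
w(u, U) = 2
(-983/1256 + w(-50, -46)/678) - 896 = (-983/1256 + 2/678) - 896 = (-983*1/1256 + 2*(1/678)) - 896 = (-983/1256 + 1/339) - 896 = -331981/425784 - 896 = -381834445/425784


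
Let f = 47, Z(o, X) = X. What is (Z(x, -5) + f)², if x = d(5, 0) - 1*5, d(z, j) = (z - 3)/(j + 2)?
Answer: 1764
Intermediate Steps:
d(z, j) = (-3 + z)/(2 + j)
x = -4 (x = (-3 + 5)/(2 + 0) - 1*5 = 2/2 - 5 = (½)*2 - 5 = 1 - 5 = -4)
(Z(x, -5) + f)² = (-5 + 47)² = 42² = 1764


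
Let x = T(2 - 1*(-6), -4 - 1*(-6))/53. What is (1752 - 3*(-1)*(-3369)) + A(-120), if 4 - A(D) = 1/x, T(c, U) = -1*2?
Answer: -16649/2 ≈ -8324.5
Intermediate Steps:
T(c, U) = -2
x = -2/53 ≈ -0.037736
A(D) = 61/2 (A(D) = 4 - 1/(-2/53) = 4 - 1*(-53/2) = 4 + 53/2 = 61/2)
(1752 - 3*(-1)*(-3369)) + A(-120) = (1752 - 3*(-1)*(-3369)) + 61/2 = (1752 + 3*(-3369)) + 61/2 = (1752 - 10107) + 61/2 = -8355 + 61/2 = -16649/2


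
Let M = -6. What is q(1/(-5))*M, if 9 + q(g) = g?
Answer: 276/5 ≈ 55.200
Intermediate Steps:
q(g) = -9 + g
q(1/(-5))*M = (-9 + 1/(-5))*(-6) = (-9 - 1/5)*(-6) = -46/5*(-6) = 276/5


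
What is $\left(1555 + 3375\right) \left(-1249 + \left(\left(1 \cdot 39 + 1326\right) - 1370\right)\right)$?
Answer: $-6182220$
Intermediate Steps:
$\left(1555 + 3375\right) \left(-1249 + \left(\left(1 \cdot 39 + 1326\right) - 1370\right)\right) = 4930 \left(-1249 + \left(\left(39 + 1326\right) - 1370\right)\right) = 4930 \left(-1249 + \left(1365 - 1370\right)\right) = 4930 \left(-1249 - 5\right) = 4930 \left(-1254\right) = -6182220$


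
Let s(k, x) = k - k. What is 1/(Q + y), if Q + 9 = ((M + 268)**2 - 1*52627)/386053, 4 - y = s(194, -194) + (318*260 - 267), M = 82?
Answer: -386053/31817646281 ≈ -1.2133e-5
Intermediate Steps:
s(k, x) = 0
y = -82409 (y = 4 - (0 + (318*260 - 267)) = 4 - (0 + (82680 - 267)) = 4 - (0 + 82413) = 4 - 1*82413 = 4 - 82413 = -82409)
Q = -3404604/386053 (Q = -9 + ((82 + 268)**2 - 1*52627)/386053 = -9 + (350**2 - 52627)*(1/386053) = -9 + (122500 - 52627)*(1/386053) = -9 + 69873*(1/386053) = -9 + 69873/386053 = -3404604/386053 ≈ -8.8190)
1/(Q + y) = 1/(-3404604/386053 - 82409) = 1/(-31817646281/386053) = -386053/31817646281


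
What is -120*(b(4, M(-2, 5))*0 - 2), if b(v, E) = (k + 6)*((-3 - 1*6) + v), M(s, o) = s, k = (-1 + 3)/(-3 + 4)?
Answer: 240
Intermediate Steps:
k = 2 (k = 2/1 = 2*1 = 2)
b(v, E) = -72 + 8*v (b(v, E) = (2 + 6)*((-3 - 1*6) + v) = 8*((-3 - 6) + v) = 8*(-9 + v) = -72 + 8*v)
-120*(b(4, M(-2, 5))*0 - 2) = -120*((-72 + 8*4)*0 - 2) = -120*((-72 + 32)*0 - 2) = -120*(-40*0 - 2) = -120*(0 - 2) = -120*(-2) = 240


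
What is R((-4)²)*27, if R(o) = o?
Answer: 432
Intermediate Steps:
R((-4)²)*27 = (-4)²*27 = 16*27 = 432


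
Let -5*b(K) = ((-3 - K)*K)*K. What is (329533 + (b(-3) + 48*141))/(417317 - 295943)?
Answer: 336301/121374 ≈ 2.7708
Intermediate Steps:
b(K) = -K²*(-3 - K)/5 (b(K) = -(-3 - K)*K*K/5 = -K*(-3 - K)*K/5 = -K²*(-3 - K)/5)
(329533 + (b(-3) + 48*141))/(417317 - 295943) = (329533 + ((⅕)*(-3)²*(3 - 3) + 48*141))/(417317 - 295943) = (329533 + ((⅕)*9*0 + 6768))/121374 = (329533 + (0 + 6768))*(1/121374) = (329533 + 6768)*(1/121374) = 336301*(1/121374) = 336301/121374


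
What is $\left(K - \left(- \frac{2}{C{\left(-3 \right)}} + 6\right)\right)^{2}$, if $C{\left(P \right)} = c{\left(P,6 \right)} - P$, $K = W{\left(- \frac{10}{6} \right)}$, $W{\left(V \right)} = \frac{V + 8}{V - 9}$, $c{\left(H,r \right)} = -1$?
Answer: $\frac{32041}{1024} \approx 31.29$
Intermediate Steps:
$W{\left(V \right)} = \frac{8 + V}{-9 + V}$
$K = - \frac{19}{32}$ ($K = \frac{8 - \frac{10}{6}}{-9 - \frac{10}{6}} = \frac{8 - \frac{5}{3}}{-9 - \frac{5}{3}} = \frac{1}{- \frac{32}{3}} \cdot \frac{19}{3} = \left(- \frac{3}{32}\right) \frac{19}{3} = - \frac{19}{32} \approx -0.59375$)
$C{\left(P \right)} = -1 - P$
$\left(K - \left(- \frac{2}{C{\left(-3 \right)}} + 6\right)\right)^{2} = \left(- \frac{19}{32} - \left(- \frac{2}{-1 - -3} + 6\right)\right)^{2} = \left(- \frac{19}{32} - \left(- \frac{2}{-1 + 3} + 6\right)\right)^{2} = \left(- \frac{19}{32} - \left(- \frac{2}{2} + 6\right)\right)^{2} = \left(- \frac{19}{32} - \left(\left(-2\right) \frac{1}{2} + 6\right)\right)^{2} = \left(- \frac{19}{32} - \left(-1 + 6\right)\right)^{2} = \left(- \frac{19}{32} - 5\right)^{2} = \left(- \frac{179}{32}\right)^{2} = \frac{32041}{1024}$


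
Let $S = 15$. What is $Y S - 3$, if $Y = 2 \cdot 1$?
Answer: $27$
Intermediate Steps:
$Y = 2$
$Y S - 3 = 2 \cdot 15 - 3 = 30 - 3 = 27$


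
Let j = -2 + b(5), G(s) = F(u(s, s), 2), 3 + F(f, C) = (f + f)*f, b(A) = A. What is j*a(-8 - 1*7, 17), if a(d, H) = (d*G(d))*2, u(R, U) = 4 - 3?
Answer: 90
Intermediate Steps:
u(R, U) = 1
F(f, C) = -3 + 2*f² (F(f, C) = -3 + (f + f)*f = -3 + (2*f)*f = -3 + 2*f²)
G(s) = -1 (G(s) = -3 + 2*1² = -3 + 2*1 = -3 + 2 = -1)
j = 3 (j = -2 + 5 = 3)
a(d, H) = -2*d (a(d, H) = (d*(-1))*2 = -d*2 = -2*d)
j*a(-8 - 1*7, 17) = 3*(-2*(-8 - 1*7)) = 3*(-2*(-8 - 7)) = 3*(-2*(-15)) = 3*30 = 90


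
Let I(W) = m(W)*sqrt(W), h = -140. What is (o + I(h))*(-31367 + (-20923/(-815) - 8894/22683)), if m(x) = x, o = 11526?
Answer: -2226067270809272/6162215 + 32446581771296*I*sqrt(35)/3697329 ≈ -3.6124e+8 + 5.1918e+7*I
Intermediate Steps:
I(W) = W**(3/2) (I(W) = W*sqrt(W) = W**(3/2))
(o + I(h))*(-31367 + (-20923/(-815) - 8894/22683)) = (11526 + (-140)**(3/2))*(-31367 + (-20923/(-815) - 8894/22683)) = (11526 - 280*I*sqrt(35))*(-31367 + (-20923*(-1/815) - 8894*1/22683)) = (11526 - 280*I*sqrt(35))*(-31367 + (20923/815 - 8894/22683)) = (11526 - 280*I*sqrt(35))*(-31367 + 467347799/18486645) = (11526 - 280*I*sqrt(35))*(-579403245916/18486645) = -2226067270809272/6162215 + 32446581771296*I*sqrt(35)/3697329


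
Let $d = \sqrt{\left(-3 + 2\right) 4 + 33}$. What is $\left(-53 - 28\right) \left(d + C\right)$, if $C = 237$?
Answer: $-19197 - 81 \sqrt{29} \approx -19633.0$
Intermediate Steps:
$d = \sqrt{29}$ ($d = \sqrt{\left(-1\right) 4 + 33} = \sqrt{-4 + 33} = \sqrt{29} \approx 5.3852$)
$\left(-53 - 28\right) \left(d + C\right) = \left(-53 - 28\right) \left(\sqrt{29} + 237\right) = - 81 \left(237 + \sqrt{29}\right) = -19197 - 81 \sqrt{29}$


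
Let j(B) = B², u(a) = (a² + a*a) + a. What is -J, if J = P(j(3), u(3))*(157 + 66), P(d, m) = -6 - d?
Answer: 3345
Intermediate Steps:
u(a) = a + 2*a² (u(a) = (a² + a²) + a = 2*a² + a = a + 2*a²)
J = -3345 (J = (-6 - 1*3²)*(157 + 66) = (-6 - 1*9)*223 = (-6 - 9)*223 = -15*223 = -3345)
-J = -1*(-3345) = 3345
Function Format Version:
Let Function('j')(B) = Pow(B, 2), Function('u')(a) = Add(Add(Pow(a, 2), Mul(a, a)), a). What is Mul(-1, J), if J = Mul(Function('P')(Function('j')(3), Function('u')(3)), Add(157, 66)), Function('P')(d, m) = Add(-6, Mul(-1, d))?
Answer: 3345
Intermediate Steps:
Function('u')(a) = Add(a, Mul(2, Pow(a, 2))) (Function('u')(a) = Add(Add(Pow(a, 2), Pow(a, 2)), a) = Add(Mul(2, Pow(a, 2)), a) = Add(a, Mul(2, Pow(a, 2))))
J = -3345 (J = Mul(Add(-6, Mul(-1, Pow(3, 2))), Add(157, 66)) = Mul(Add(-6, Mul(-1, 9)), 223) = Mul(Add(-6, -9), 223) = Mul(-15, 223) = -3345)
Mul(-1, J) = Mul(-1, -3345) = 3345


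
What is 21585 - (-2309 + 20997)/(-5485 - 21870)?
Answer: 590476363/27355 ≈ 21586.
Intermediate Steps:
21585 - (-2309 + 20997)/(-5485 - 21870) = 21585 - 18688/(-27355) = 21585 - 18688*(-1)/27355 = 21585 - 1*(-18688/27355) = 21585 + 18688/27355 = 590476363/27355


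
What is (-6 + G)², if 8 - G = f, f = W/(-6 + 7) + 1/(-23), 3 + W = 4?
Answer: 576/529 ≈ 1.0888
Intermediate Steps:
W = 1 (W = -3 + 4 = 1)
f = 22/23 (f = 1/(-6 + 7) + 1/(-23) = 1/1 + 1*(-1/23) = 1*1 - 1/23 = 1 - 1/23 = 22/23 ≈ 0.95652)
G = 162/23 (G = 8 - 1*22/23 = 8 - 22/23 = 162/23 ≈ 7.0435)
(-6 + G)² = (-6 + 162/23)² = (24/23)² = 576/529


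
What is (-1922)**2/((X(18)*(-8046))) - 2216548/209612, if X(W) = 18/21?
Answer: -345454776194/632451807 ≈ -546.21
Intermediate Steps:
X(W) = 6/7 (X(W) = 18*(1/21) = 6/7)
(-1922)**2/((X(18)*(-8046))) - 2216548/209612 = (-1922)**2/(((6/7)*(-8046))) - 2216548/209612 = 3694084/(-48276/7) - 2216548*1/209612 = 3694084*(-7/48276) - 554137/52403 = -6464647/12069 - 554137/52403 = -345454776194/632451807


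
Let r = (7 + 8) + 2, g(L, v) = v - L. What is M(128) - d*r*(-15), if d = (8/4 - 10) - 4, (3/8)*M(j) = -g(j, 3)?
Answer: -8180/3 ≈ -2726.7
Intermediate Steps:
r = 17 (r = 15 + 2 = 17)
M(j) = -8 + 8*j/3 (M(j) = 8*(-(3 - j))/3 = 8*(-3 + j)/3 = -8 + 8*j/3)
d = -12 (d = (8*(1/4) - 10) - 4 = (2 - 10) - 4 = -8 - 4 = -12)
M(128) - d*r*(-15) = (-8 + (8/3)*128) - (-12*17)*(-15) = (-8 + 1024/3) - (-204)*(-15) = 1000/3 - 1*3060 = 1000/3 - 3060 = -8180/3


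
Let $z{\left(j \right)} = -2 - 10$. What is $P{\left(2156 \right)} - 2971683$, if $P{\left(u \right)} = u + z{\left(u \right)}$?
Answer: $-2969539$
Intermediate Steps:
$z{\left(j \right)} = -12$ ($z{\left(j \right)} = -2 - 10 = -12$)
$P{\left(u \right)} = -12 + u$ ($P{\left(u \right)} = u - 12 = -12 + u$)
$P{\left(2156 \right)} - 2971683 = \left(-12 + 2156\right) - 2971683 = 2144 - 2971683 = -2969539$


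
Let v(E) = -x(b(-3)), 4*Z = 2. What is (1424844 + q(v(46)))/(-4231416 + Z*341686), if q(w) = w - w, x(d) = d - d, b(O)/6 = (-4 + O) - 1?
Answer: -1424844/4060573 ≈ -0.35090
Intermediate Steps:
Z = ½ (Z = (¼)*2 = ½ ≈ 0.50000)
b(O) = -30 + 6*O (b(O) = 6*((-4 + O) - 1) = 6*(-5 + O) = -30 + 6*O)
x(d) = 0
v(E) = 0 (v(E) = -1*0 = 0)
q(w) = 0
(1424844 + q(v(46)))/(-4231416 + Z*341686) = (1424844 + 0)/(-4231416 + (½)*341686) = 1424844/(-4231416 + 170843) = 1424844/(-4060573) = 1424844*(-1/4060573) = -1424844/4060573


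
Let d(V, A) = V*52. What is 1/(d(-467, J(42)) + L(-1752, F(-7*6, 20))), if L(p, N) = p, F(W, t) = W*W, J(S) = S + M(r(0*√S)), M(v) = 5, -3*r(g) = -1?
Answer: -1/26036 ≈ -3.8408e-5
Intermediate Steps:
r(g) = ⅓ (r(g) = -⅓*(-1) = ⅓)
J(S) = 5 + S (J(S) = S + 5 = 5 + S)
F(W, t) = W²
d(V, A) = 52*V
1/(d(-467, J(42)) + L(-1752, F(-7*6, 20))) = 1/(52*(-467) - 1752) = 1/(-24284 - 1752) = 1/(-26036) = -1/26036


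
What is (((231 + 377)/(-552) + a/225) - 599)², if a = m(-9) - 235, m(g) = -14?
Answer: 1075543223056/2975625 ≈ 3.6145e+5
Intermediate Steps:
a = -249 (a = -14 - 235 = -249)
(((231 + 377)/(-552) + a/225) - 599)² = (((231 + 377)/(-552) - 249/225) - 599)² = ((608*(-1/552) - 249*1/225) - 599)² = ((-76/69 - 83/75) - 599)² = (-3809/1725 - 599)² = (-1037084/1725)² = 1075543223056/2975625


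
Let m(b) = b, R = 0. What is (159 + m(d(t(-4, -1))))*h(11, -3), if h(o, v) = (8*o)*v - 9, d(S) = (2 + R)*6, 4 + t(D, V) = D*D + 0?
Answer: -46683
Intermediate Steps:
t(D, V) = -4 + D² (t(D, V) = -4 + (D*D + 0) = -4 + (D² + 0) = -4 + D²)
d(S) = 12 (d(S) = (2 + 0)*6 = 2*6 = 12)
h(o, v) = -9 + 8*o*v (h(o, v) = 8*o*v - 9 = -9 + 8*o*v)
(159 + m(d(t(-4, -1))))*h(11, -3) = (159 + 12)*(-9 + 8*11*(-3)) = 171*(-9 - 264) = 171*(-273) = -46683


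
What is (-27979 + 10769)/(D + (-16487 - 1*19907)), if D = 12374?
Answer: 1721/2402 ≈ 0.71649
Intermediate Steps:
(-27979 + 10769)/(D + (-16487 - 1*19907)) = (-27979 + 10769)/(12374 + (-16487 - 1*19907)) = -17210/(12374 + (-16487 - 19907)) = -17210/(12374 - 36394) = -17210/(-24020) = -17210*(-1/24020) = 1721/2402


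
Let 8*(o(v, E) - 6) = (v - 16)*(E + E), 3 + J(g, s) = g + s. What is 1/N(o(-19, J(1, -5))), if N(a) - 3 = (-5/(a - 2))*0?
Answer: 1/3 ≈ 0.33333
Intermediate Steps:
J(g, s) = -3 + g + s (J(g, s) = -3 + (g + s) = -3 + g + s)
o(v, E) = 6 + E*(-16 + v)/4 (o(v, E) = 6 + ((v - 16)*(E + E))/8 = 6 + ((-16 + v)*(2*E))/8 = 6 + (2*E*(-16 + v))/8 = 6 + E*(-16 + v)/4)
N(a) = 3 (N(a) = 3 + (-5/(a - 2))*0 = 3 + (-5/(-2 + a))*0 = 3 - 5/(-2 + a)*0 = 3 + 0 = 3)
1/N(o(-19, J(1, -5))) = 1/3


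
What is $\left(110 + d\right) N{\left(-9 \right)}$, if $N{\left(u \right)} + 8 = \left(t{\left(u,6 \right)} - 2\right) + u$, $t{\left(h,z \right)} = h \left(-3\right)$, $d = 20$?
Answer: $1040$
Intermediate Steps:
$t{\left(h,z \right)} = - 3 h$
$N{\left(u \right)} = -10 - 2 u$ ($N{\left(u \right)} = -8 - \left(2 + 2 u\right) = -10 - 2 u$)
$\left(110 + d\right) N{\left(-9 \right)} = \left(110 + 20\right) \left(-10 - -18\right) = 130 \left(-10 + 18\right) = 130 \cdot 8 = 1040$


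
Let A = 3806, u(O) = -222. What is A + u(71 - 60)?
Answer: 3584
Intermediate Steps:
A + u(71 - 60) = 3806 - 222 = 3584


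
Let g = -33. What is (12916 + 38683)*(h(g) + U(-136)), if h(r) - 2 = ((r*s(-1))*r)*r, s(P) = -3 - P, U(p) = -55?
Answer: 3705891779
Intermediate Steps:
h(r) = 2 - 2*r**3 (h(r) = 2 + ((r*(-3 - 1*(-1)))*r)*r = 2 + ((r*(-3 + 1))*r)*r = 2 + ((r*(-2))*r)*r = 2 + ((-2*r)*r)*r = 2 + (-2*r**2)*r = 2 - 2*r**3)
(12916 + 38683)*(h(g) + U(-136)) = (12916 + 38683)*((2 - 2*(-33)**3) - 55) = 51599*((2 - 2*(-35937)) - 55) = 51599*((2 + 71874) - 55) = 51599*(71876 - 55) = 51599*71821 = 3705891779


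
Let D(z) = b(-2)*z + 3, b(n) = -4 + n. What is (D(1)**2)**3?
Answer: 729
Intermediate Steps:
D(z) = 3 - 6*z (D(z) = (-4 - 2)*z + 3 = -6*z + 3 = 3 - 6*z)
(D(1)**2)**3 = ((3 - 6*1)**2)**3 = ((3 - 6)**2)**3 = ((-3)**2)**3 = 9**3 = 729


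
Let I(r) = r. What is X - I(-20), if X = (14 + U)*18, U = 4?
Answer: 344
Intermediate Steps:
X = 324 (X = (14 + 4)*18 = 18*18 = 324)
X - I(-20) = 324 - 1*(-20) = 324 + 20 = 344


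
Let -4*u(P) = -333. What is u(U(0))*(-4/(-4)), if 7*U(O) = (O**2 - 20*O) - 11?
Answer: 333/4 ≈ 83.250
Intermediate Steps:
U(O) = -11/7 - 20*O/7 + O**2/7 (U(O) = ((O**2 - 20*O) - 11)/7 = (-11 + O**2 - 20*O)/7 = -11/7 - 20*O/7 + O**2/7)
u(P) = 333/4 (u(P) = -1/4*(-333) = 333/4)
u(U(0))*(-4/(-4)) = 333*(-4/(-4))/4 = 333*(-4*(-1/4))/4 = (333/4)*1 = 333/4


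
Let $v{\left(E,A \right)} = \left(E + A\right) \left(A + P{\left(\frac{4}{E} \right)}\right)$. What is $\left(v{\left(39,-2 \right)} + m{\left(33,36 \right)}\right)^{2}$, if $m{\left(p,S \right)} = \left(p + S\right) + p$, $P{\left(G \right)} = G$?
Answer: $\frac{1537600}{1521} \approx 1010.9$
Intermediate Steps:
$m{\left(p,S \right)} = S + 2 p$ ($m{\left(p,S \right)} = \left(S + p\right) + p = S + 2 p$)
$v{\left(E,A \right)} = \left(A + E\right) \left(A + \frac{4}{E}\right)$ ($v{\left(E,A \right)} = \left(E + A\right) \left(A + \frac{4}{E}\right) = \left(A + E\right) \left(A + \frac{4}{E}\right)$)
$\left(v{\left(39,-2 \right)} + m{\left(33,36 \right)}\right)^{2} = \left(\left(4 + \left(-2\right)^{2} - 78 + 4 \left(-2\right) \frac{1}{39}\right) + \left(36 + 2 \cdot 33\right)\right)^{2} = \left(\left(4 + 4 - 78 + 4 \left(-2\right) \frac{1}{39}\right) + \left(36 + 66\right)\right)^{2} = \left(\left(4 + 4 - 78 - \frac{8}{39}\right) + 102\right)^{2} = \left(- \frac{2738}{39} + 102\right)^{2} = \left(\frac{1240}{39}\right)^{2} = \frac{1537600}{1521}$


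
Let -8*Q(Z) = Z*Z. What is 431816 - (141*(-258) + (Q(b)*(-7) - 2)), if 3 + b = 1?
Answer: 936385/2 ≈ 4.6819e+5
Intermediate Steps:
b = -2 (b = -3 + 1 = -2)
Q(Z) = -Z²/8 (Q(Z) = -Z*Z/8 = -Z²/8)
431816 - (141*(-258) + (Q(b)*(-7) - 2)) = 431816 - (141*(-258) + (-⅛*(-2)²*(-7) - 2)) = 431816 - (-36378 + (-⅛*4*(-7) - 2)) = 431816 - (-36378 + (-½*(-7) - 2)) = 431816 - (-36378 + (7/2 - 2)) = 431816 - (-36378 + 3/2) = 431816 - 1*(-72753/2) = 431816 + 72753/2 = 936385/2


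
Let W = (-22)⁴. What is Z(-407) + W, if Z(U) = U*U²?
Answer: -67184887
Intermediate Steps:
Z(U) = U³
W = 234256
Z(-407) + W = (-407)³ + 234256 = -67419143 + 234256 = -67184887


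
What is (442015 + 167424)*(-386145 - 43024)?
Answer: -261552326191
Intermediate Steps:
(442015 + 167424)*(-386145 - 43024) = 609439*(-429169) = -261552326191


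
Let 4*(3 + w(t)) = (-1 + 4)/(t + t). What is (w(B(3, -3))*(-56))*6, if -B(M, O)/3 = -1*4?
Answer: 1995/2 ≈ 997.50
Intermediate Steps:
B(M, O) = 12 (B(M, O) = -(-3)*4 = -3*(-4) = 12)
w(t) = -3 + 3/(8*t) (w(t) = -3 + ((-1 + 4)/(t + t))/4 = -3 + (3/((2*t)))/4 = -3 + (3*(1/(2*t)))/4 = -3 + (3/(2*t))/4 = -3 + 3/(8*t))
(w(B(3, -3))*(-56))*6 = ((-3 + (3/8)/12)*(-56))*6 = ((-3 + (3/8)*(1/12))*(-56))*6 = ((-3 + 1/32)*(-56))*6 = -95/32*(-56)*6 = (665/4)*6 = 1995/2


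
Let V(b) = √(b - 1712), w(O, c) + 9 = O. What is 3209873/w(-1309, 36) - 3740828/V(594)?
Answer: -3209873/1318 + 3346*I*√1118 ≈ -2435.4 + 1.1188e+5*I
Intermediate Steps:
w(O, c) = -9 + O
V(b) = √(-1712 + b)
3209873/w(-1309, 36) - 3740828/V(594) = 3209873/(-9 - 1309) - 3740828/√(-1712 + 594) = 3209873/(-1318) - 3740828*(-I*√1118/1118) = 3209873*(-1/1318) - 3740828*(-I*√1118/1118) = -3209873/1318 - (-3346)*I*√1118 = -3209873/1318 + 3346*I*√1118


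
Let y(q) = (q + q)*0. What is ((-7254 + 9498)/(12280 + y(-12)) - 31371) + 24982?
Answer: -19613669/3070 ≈ -6388.8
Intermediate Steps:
y(q) = 0 (y(q) = (2*q)*0 = 0)
((-7254 + 9498)/(12280 + y(-12)) - 31371) + 24982 = ((-7254 + 9498)/(12280 + 0) - 31371) + 24982 = (2244/12280 - 31371) + 24982 = (2244*(1/12280) - 31371) + 24982 = (561/3070 - 31371) + 24982 = -96308409/3070 + 24982 = -19613669/3070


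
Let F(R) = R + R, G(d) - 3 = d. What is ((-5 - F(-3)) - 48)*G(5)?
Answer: -376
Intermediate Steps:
G(d) = 3 + d
F(R) = 2*R
((-5 - F(-3)) - 48)*G(5) = ((-5 - 2*(-3)) - 48)*(3 + 5) = ((-5 - 1*(-6)) - 48)*8 = ((-5 + 6) - 48)*8 = (1 - 48)*8 = -47*8 = -376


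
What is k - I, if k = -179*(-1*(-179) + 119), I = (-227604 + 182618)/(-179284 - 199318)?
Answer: -10097716435/189301 ≈ -53342.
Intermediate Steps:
I = 22493/189301 (I = -44986/(-378602) = -44986*(-1/378602) = 22493/189301 ≈ 0.11882)
k = -53342 (k = -179*(179 + 119) = -179*298 = -53342)
k - I = -53342 - 1*22493/189301 = -53342 - 22493/189301 = -10097716435/189301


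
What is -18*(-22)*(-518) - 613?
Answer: -205741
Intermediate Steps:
-18*(-22)*(-518) - 613 = 396*(-518) - 613 = -205128 - 613 = -205741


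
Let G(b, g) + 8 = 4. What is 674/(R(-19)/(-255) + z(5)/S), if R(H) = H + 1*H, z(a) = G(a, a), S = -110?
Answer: 189057/52 ≈ 3635.7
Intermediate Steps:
G(b, g) = -4 (G(b, g) = -8 + 4 = -4)
z(a) = -4
R(H) = 2*H (R(H) = H + H = 2*H)
674/(R(-19)/(-255) + z(5)/S) = 674/((2*(-19))/(-255) - 4/(-110)) = 674/(-38*(-1/255) - 4*(-1/110)) = 674/(38/255 + 2/55) = 674/(104/561) = 674*(561/104) = 189057/52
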